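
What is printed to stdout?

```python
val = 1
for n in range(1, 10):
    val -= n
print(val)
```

-44

n=1: val = 1-1 = 0
n=2: val = 0-2 = -2
n=3: val = (-2)-3 = -5
n=4: val = (-5)-4 = -9
n=5: val = (-9)-5 = -14
n=6: val = (-14)-6 = -20
n=7: val = (-20)-7 = -27
n=8: val = (-27)-8 = -35
n=9: val = (-35)-9 = -44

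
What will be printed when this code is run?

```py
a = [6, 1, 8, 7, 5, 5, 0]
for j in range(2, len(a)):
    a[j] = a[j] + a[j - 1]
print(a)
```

[6, 1, 9, 16, 21, 26, 26]

j=2: a[2] = 8+1 = 9 → [6, 1, 9, 7, 5, 5, 0]
j=3: a[3] = 7+9 = 16 → [6, 1, 9, 16, 5, 5, 0]
j=4: a[4] = 5+16 = 21 → [6, 1, 9, 16, 21, 5, 0]
j=5: a[5] = 5+21 = 26 → [6, 1, 9, 16, 21, 26, 0]
j=6: a[6] = 0+26 = 26 → [6, 1, 9, 16, 21, 26, 26]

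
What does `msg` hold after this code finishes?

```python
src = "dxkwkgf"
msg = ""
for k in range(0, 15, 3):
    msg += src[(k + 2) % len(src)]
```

k=0: add src[2]='k' → 'k'
k=3: add src[5]='g' → 'kg'
k=6: add src[1]='x' → 'kgx'
k=9: add src[4]='k' → 'kgxk'
k=12: add src[0]='d' → 'kgxkd'

'kgxkd'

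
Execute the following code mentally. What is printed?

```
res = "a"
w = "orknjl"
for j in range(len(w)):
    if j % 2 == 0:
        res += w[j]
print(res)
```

j=0: add 'o' → 'ao'
j=1: skip
j=2: add 'k' → 'aok'
j=3: skip
j=4: add 'j' → 'aokj'
j=5: skip

aokj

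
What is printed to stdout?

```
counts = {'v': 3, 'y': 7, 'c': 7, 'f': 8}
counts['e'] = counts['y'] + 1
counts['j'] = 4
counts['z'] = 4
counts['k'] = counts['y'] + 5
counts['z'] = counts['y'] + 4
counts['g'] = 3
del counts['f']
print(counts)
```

{'v': 3, 'y': 7, 'c': 7, 'e': 8, 'j': 4, 'z': 11, 'k': 12, 'g': 3}

counts['e'] = counts['y']+1 = 8 → {'v': 3, 'y': 7, 'c': 7, 'f': 8, 'e': 8}
counts['j'] = 4 → {'v': 3, 'y': 7, 'c': 7, 'f': 8, 'e': 8, 'j': 4}
counts['z'] = 4 → {'v': 3, 'y': 7, 'c': 7, 'f': 8, 'e': 8, 'j': 4, 'z': 4}
counts['k'] = counts['y']+5 = 12 → {'v': 3, 'y': 7, 'c': 7, 'f': 8, 'e': 8, 'j': 4, 'z': 4, 'k': 12}
counts['z'] = counts['y']+4 = 11 → {'v': 3, 'y': 7, 'c': 7, 'f': 8, 'e': 8, 'j': 4, 'z': 11, 'k': 12}
counts['g'] = 3 → {'v': 3, 'y': 7, 'c': 7, 'f': 8, 'e': 8, 'j': 4, 'z': 11, 'k': 12, 'g': 3}
del 'f' → {'v': 3, 'y': 7, 'c': 7, 'e': 8, 'j': 4, 'z': 11, 'k': 12, 'g': 3}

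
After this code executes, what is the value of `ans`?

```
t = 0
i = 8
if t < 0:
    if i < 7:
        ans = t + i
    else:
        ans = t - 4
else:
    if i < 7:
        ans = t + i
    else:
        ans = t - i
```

t=0, i=8
t < 0 is False; i < 7 is False
→ ans = t - i = -8

-8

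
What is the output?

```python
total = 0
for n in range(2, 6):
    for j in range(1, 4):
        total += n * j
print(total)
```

n=2,j=1: total = 0+2 = 2
n=2,j=2: total = 2+4 = 6
n=2,j=3: total = 6+6 = 12
n=3,j=1: total = 12+3 = 15
n=3,j=2: total = 15+6 = 21
n=3,j=3: total = 21+9 = 30
n=4,j=1: total = 30+4 = 34
n=4,j=2: total = 34+8 = 42
n=4,j=3: total = 42+12 = 54
n=5,j=1: total = 54+5 = 59
n=5,j=2: total = 59+10 = 69
n=5,j=3: total = 69+15 = 84

84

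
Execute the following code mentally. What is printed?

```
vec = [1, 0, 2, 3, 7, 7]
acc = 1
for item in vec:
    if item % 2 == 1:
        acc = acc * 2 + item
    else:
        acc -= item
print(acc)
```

41

item=1: odd, acc = 1*2+1 = 3
item=0: not odd, acc = 3-0 = 3
item=2: not odd, acc = 3-2 = 1
item=3: odd, acc = 1*2+3 = 5
item=7: odd, acc = 5*2+7 = 17
item=7: odd, acc = 17*2+7 = 41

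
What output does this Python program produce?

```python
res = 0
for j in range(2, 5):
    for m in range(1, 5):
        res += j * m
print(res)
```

90

j=2,m=1: res = 0+2 = 2
j=2,m=2: res = 2+4 = 6
j=2,m=3: res = 6+6 = 12
j=2,m=4: res = 12+8 = 20
j=3,m=1: res = 20+3 = 23
j=3,m=2: res = 23+6 = 29
j=3,m=3: res = 29+9 = 38
j=3,m=4: res = 38+12 = 50
j=4,m=1: res = 50+4 = 54
j=4,m=2: res = 54+8 = 62
j=4,m=3: res = 62+12 = 74
j=4,m=4: res = 74+16 = 90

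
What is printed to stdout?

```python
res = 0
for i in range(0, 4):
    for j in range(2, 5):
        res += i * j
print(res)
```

i=0,j=2: res = 0+0 = 0
i=0,j=3: res = 0+0 = 0
i=0,j=4: res = 0+0 = 0
i=1,j=2: res = 0+2 = 2
i=1,j=3: res = 2+3 = 5
i=1,j=4: res = 5+4 = 9
i=2,j=2: res = 9+4 = 13
i=2,j=3: res = 13+6 = 19
i=2,j=4: res = 19+8 = 27
i=3,j=2: res = 27+6 = 33
i=3,j=3: res = 33+9 = 42
i=3,j=4: res = 42+12 = 54

54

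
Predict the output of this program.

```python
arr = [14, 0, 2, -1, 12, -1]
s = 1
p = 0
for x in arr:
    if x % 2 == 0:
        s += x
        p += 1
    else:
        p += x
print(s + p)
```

31

x=14: even, s = 1+14 = 15; p=1
x=0: even, s = 15+0 = 15; p=2
x=2: even, s = 15+2 = 17; p=3
x=-1: not even; p=2
x=12: even, s = 17+12 = 29; p=3
x=-1: not even; p=2
s+p = 29+2 = 31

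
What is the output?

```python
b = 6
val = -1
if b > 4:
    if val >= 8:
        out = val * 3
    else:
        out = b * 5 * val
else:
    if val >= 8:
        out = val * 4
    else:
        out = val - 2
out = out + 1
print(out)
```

-29

b=6, val=-1
b > 4 is True; val >= 8 is False
→ out = b * 5 * val = -30
out = (-30)+1 = -29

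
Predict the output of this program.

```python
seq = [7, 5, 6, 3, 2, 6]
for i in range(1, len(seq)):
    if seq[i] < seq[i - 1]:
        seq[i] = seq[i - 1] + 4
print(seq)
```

[7, 11, 15, 19, 23, 27]

i=1: 5<7, seq[1] = 7+4 = 11 → [7, 11, 6, 3, 2, 6]
i=2: 6<11, seq[2] = 11+4 = 15 → [7, 11, 15, 3, 2, 6]
i=3: 3<15, seq[3] = 15+4 = 19 → [7, 11, 15, 19, 2, 6]
i=4: 2<19, seq[4] = 19+4 = 23 → [7, 11, 15, 19, 23, 6]
i=5: 6<23, seq[5] = 23+4 = 27 → [7, 11, 15, 19, 23, 27]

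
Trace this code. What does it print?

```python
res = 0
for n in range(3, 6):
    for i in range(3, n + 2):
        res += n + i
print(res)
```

n=3,i=3: res = 0+6 = 6
n=3,i=4: res = 6+7 = 13
n=4,i=3: res = 13+7 = 20
n=4,i=4: res = 20+8 = 28
n=4,i=5: res = 28+9 = 37
n=5,i=3: res = 37+8 = 45
n=5,i=4: res = 45+9 = 54
n=5,i=5: res = 54+10 = 64
n=5,i=6: res = 64+11 = 75

75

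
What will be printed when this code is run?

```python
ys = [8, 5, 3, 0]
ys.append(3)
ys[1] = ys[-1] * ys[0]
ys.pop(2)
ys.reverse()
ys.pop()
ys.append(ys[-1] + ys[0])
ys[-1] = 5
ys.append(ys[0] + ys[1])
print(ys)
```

[3, 0, 24, 5, 3]

append 3 → [8, 5, 3, 0, 3]
ys[1] = ys[-1]*ys[0] = 3*8 = 24 → [8, 24, 3, 0, 3]
pop(2) removes 3 → [8, 24, 0, 3]
reverse → [3, 0, 24, 8]
pop() removes 8 → [3, 0, 24]
append ys[-1]+ys[0] = 24+3 = 27 → [3, 0, 24, 27]
ys[-1] = 5 → [3, 0, 24, 5]
append ys[0]+ys[1] = 3+0 = 3 → [3, 0, 24, 5, 3]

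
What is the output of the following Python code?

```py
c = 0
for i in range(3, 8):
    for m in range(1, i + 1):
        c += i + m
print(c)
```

i=3,m=1: c = 0+4 = 4
i=3,m=2: c = 4+5 = 9
i=3,m=3: c = 9+6 = 15
i=4,m=1: c = 15+5 = 20
i=4,m=2: c = 20+6 = 26
i=4,m=3: c = 26+7 = 33
i=4,m=4: c = 33+8 = 41
i=5,m=1: c = 41+6 = 47
i=5,m=2: c = 47+7 = 54
i=5,m=3: c = 54+8 = 62
i=5,m=4: c = 62+9 = 71
i=5,m=5: c = 71+10 = 81
i=6,m=1: c = 81+7 = 88
i=6,m=2: c = 88+8 = 96
i=6,m=3: c = 96+9 = 105
i=6,m=4: c = 105+10 = 115
i=6,m=5: c = 115+11 = 126
i=6,m=6: c = 126+12 = 138
i=7,m=1: c = 138+8 = 146
i=7,m=2: c = 146+9 = 155
i=7,m=3: c = 155+10 = 165
i=7,m=4: c = 165+11 = 176
i=7,m=5: c = 176+12 = 188
i=7,m=6: c = 188+13 = 201
i=7,m=7: c = 201+14 = 215

215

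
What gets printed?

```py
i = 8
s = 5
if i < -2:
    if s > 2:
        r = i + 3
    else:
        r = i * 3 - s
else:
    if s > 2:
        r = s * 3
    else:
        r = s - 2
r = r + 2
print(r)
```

i=8, s=5
i < -2 is False; s > 2 is True
→ r = s * 3 = 15
r = 15+2 = 17

17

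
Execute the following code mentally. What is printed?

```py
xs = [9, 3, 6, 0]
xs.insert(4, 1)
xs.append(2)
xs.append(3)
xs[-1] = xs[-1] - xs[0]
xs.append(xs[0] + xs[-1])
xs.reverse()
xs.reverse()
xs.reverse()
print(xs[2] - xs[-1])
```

-7

insert 1 at 4 → [9, 3, 6, 0, 1]
append 2 → [9, 3, 6, 0, 1, 2]
append 3 → [9, 3, 6, 0, 1, 2, 3]
xs[-1] = xs[-1]-xs[0] = 3-9 = -6 → [9, 3, 6, 0, 1, 2, -6]
append xs[0]+xs[-1] = 9+(-6) = 3 → [9, 3, 6, 0, 1, 2, -6, 3]
reverse → [3, -6, 2, 1, 0, 6, 3, 9]
reverse → [9, 3, 6, 0, 1, 2, -6, 3]
reverse → [3, -6, 2, 1, 0, 6, 3, 9]
xs[2]-xs[-1] = 2-9 = -7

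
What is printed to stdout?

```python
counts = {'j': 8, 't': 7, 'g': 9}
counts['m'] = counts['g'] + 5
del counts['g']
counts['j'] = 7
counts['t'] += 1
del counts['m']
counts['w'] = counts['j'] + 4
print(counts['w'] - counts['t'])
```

counts['m'] = counts['g']+5 = 14 → {'j': 8, 't': 7, 'g': 9, 'm': 14}
del 'g' → {'j': 8, 't': 7, 'm': 14}
counts['j'] = 7 → {'j': 7, 't': 7, 'm': 14}
counts['t'] = 7+1 = 8 → {'j': 7, 't': 8, 'm': 14}
del 'm' → {'j': 7, 't': 8}
counts['w'] = counts['j']+4 = 11 → {'j': 7, 't': 8, 'w': 11}
counts['w']-counts['t'] = 11-8 = 3

3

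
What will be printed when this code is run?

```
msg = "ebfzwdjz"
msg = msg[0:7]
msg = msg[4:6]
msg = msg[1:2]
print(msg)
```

d

slice [0:7] → 'ebfzwdj'
slice [4:6] → 'wd'
slice [1:2] → 'd'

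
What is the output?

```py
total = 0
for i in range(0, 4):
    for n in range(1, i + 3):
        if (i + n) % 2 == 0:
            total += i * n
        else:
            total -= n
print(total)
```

30

i=0,n=1: odd sum, total = 0-1 = -1
i=0,n=2: even sum, total = (-1)+0 = -1
i=1,n=1: even sum, total = (-1)+1 = 0
i=1,n=2: odd sum, total = 0-2 = -2
i=1,n=3: even sum, total = (-2)+3 = 1
i=2,n=1: odd sum, total = 1-1 = 0
i=2,n=2: even sum, total = 0+4 = 4
i=2,n=3: odd sum, total = 4-3 = 1
i=2,n=4: even sum, total = 1+8 = 9
i=3,n=1: even sum, total = 9+3 = 12
i=3,n=2: odd sum, total = 12-2 = 10
i=3,n=3: even sum, total = 10+9 = 19
i=3,n=4: odd sum, total = 19-4 = 15
i=3,n=5: even sum, total = 15+15 = 30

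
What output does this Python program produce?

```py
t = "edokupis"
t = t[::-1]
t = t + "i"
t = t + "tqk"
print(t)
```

reverse → 'sipukode'
+ 'i' → 'sipukodei'
+ 'tqk' → 'sipukodeitqk'

sipukodeitqk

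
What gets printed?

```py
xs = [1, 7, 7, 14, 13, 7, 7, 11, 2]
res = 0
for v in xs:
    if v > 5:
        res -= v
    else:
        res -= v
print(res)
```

-69

v=1: not >5, res = 0-1 = -1
v=7: >5, res = (-1)-7 = -8
v=7: >5, res = (-8)-7 = -15
v=14: >5, res = (-15)-14 = -29
v=13: >5, res = (-29)-13 = -42
v=7: >5, res = (-42)-7 = -49
v=7: >5, res = (-49)-7 = -56
v=11: >5, res = (-56)-11 = -67
v=2: not >5, res = (-67)-2 = -69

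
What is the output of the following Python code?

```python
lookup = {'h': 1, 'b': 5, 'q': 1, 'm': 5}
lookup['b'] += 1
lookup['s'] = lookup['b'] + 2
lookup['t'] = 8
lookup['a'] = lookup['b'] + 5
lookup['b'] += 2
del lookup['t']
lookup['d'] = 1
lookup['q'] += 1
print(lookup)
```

{'h': 1, 'b': 8, 'q': 2, 'm': 5, 's': 8, 'a': 11, 'd': 1}

lookup['b'] = 5+1 = 6 → {'h': 1, 'b': 6, 'q': 1, 'm': 5}
lookup['s'] = lookup['b']+2 = 8 → {'h': 1, 'b': 6, 'q': 1, 'm': 5, 's': 8}
lookup['t'] = 8 → {'h': 1, 'b': 6, 'q': 1, 'm': 5, 's': 8, 't': 8}
lookup['a'] = lookup['b']+5 = 11 → {'h': 1, 'b': 6, 'q': 1, 'm': 5, 's': 8, 't': 8, 'a': 11}
lookup['b'] = 6+2 = 8 → {'h': 1, 'b': 8, 'q': 1, 'm': 5, 's': 8, 't': 8, 'a': 11}
del 't' → {'h': 1, 'b': 8, 'q': 1, 'm': 5, 's': 8, 'a': 11}
lookup['d'] = 1 → {'h': 1, 'b': 8, 'q': 1, 'm': 5, 's': 8, 'a': 11, 'd': 1}
lookup['q'] = 1+1 = 2 → {'h': 1, 'b': 8, 'q': 2, 'm': 5, 's': 8, 'a': 11, 'd': 1}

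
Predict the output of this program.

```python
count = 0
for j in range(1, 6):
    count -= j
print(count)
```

-15

j=1: count = 0-1 = -1
j=2: count = (-1)-2 = -3
j=3: count = (-3)-3 = -6
j=4: count = (-6)-4 = -10
j=5: count = (-10)-5 = -15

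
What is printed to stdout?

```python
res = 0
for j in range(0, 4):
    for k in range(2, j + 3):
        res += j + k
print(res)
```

50

j=0,k=2: res = 0+2 = 2
j=1,k=2: res = 2+3 = 5
j=1,k=3: res = 5+4 = 9
j=2,k=2: res = 9+4 = 13
j=2,k=3: res = 13+5 = 18
j=2,k=4: res = 18+6 = 24
j=3,k=2: res = 24+5 = 29
j=3,k=3: res = 29+6 = 35
j=3,k=4: res = 35+7 = 42
j=3,k=5: res = 42+8 = 50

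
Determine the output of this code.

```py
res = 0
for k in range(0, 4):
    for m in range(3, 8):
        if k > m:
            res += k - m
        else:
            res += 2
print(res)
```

40

k=0,m=3: not 0>3, res = 0+2 = 2
k=0,m=4: not 0>4, res = 2+2 = 4
k=0,m=5: not 0>5, res = 4+2 = 6
k=0,m=6: not 0>6, res = 6+2 = 8
k=0,m=7: not 0>7, res = 8+2 = 10
k=1,m=3: not 1>3, res = 10+2 = 12
k=1,m=4: not 1>4, res = 12+2 = 14
k=1,m=5: not 1>5, res = 14+2 = 16
k=1,m=6: not 1>6, res = 16+2 = 18
k=1,m=7: not 1>7, res = 18+2 = 20
k=2,m=3: not 2>3, res = 20+2 = 22
k=2,m=4: not 2>4, res = 22+2 = 24
k=2,m=5: not 2>5, res = 24+2 = 26
k=2,m=6: not 2>6, res = 26+2 = 28
k=2,m=7: not 2>7, res = 28+2 = 30
k=3,m=3: not 3>3, res = 30+2 = 32
k=3,m=4: not 3>4, res = 32+2 = 34
k=3,m=5: not 3>5, res = 34+2 = 36
k=3,m=6: not 3>6, res = 36+2 = 38
k=3,m=7: not 3>7, res = 38+2 = 40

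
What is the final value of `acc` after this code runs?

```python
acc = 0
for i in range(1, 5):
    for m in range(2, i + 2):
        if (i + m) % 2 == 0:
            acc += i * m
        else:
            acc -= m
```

18

i=1,m=2: odd sum, acc = 0-2 = -2
i=2,m=2: even sum, acc = (-2)+4 = 2
i=2,m=3: odd sum, acc = 2-3 = -1
i=3,m=2: odd sum, acc = (-1)-2 = -3
i=3,m=3: even sum, acc = (-3)+9 = 6
i=3,m=4: odd sum, acc = 6-4 = 2
i=4,m=2: even sum, acc = 2+8 = 10
i=4,m=3: odd sum, acc = 10-3 = 7
i=4,m=4: even sum, acc = 7+16 = 23
i=4,m=5: odd sum, acc = 23-5 = 18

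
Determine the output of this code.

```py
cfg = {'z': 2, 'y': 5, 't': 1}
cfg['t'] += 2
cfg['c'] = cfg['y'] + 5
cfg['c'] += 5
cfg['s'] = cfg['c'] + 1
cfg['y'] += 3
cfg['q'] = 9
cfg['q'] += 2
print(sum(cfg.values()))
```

55

cfg['t'] = 1+2 = 3 → {'z': 2, 'y': 5, 't': 3}
cfg['c'] = cfg['y']+5 = 10 → {'z': 2, 'y': 5, 't': 3, 'c': 10}
cfg['c'] = 10+5 = 15 → {'z': 2, 'y': 5, 't': 3, 'c': 15}
cfg['s'] = cfg['c']+1 = 16 → {'z': 2, 'y': 5, 't': 3, 'c': 15, 's': 16}
cfg['y'] = 5+3 = 8 → {'z': 2, 'y': 8, 't': 3, 'c': 15, 's': 16}
cfg['q'] = 9 → {'z': 2, 'y': 8, 't': 3, 'c': 15, 's': 16, 'q': 9}
cfg['q'] = 9+2 = 11 → {'z': 2, 'y': 8, 't': 3, 'c': 15, 's': 16, 'q': 11}
sum of values = 55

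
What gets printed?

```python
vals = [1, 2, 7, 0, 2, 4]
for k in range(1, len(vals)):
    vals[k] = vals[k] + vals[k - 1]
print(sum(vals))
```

52

k=1: vals[1] = 2+1 = 3 → [1, 3, 7, 0, 2, 4]
k=2: vals[2] = 7+3 = 10 → [1, 3, 10, 0, 2, 4]
k=3: vals[3] = 0+10 = 10 → [1, 3, 10, 10, 2, 4]
k=4: vals[4] = 2+10 = 12 → [1, 3, 10, 10, 12, 4]
k=5: vals[5] = 4+12 = 16 → [1, 3, 10, 10, 12, 16]
sum = 52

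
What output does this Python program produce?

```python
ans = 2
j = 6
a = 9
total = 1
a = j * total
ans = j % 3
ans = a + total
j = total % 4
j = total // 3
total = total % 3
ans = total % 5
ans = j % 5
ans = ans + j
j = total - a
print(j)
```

a = 6*1 = 6
ans = 6%3 = 0
ans = 6+1 = 7
j = 1%4 = 1
j = 1//3 = 0
total = 1%3 = 1
ans = 1%5 = 1
ans = 0%5 = 0
ans = 0+0 = 0
j = 1-6 = -5

-5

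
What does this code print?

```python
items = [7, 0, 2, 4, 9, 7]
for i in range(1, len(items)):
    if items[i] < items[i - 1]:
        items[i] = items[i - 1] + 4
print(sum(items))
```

i=1: 0<7, items[1] = 7+4 = 11 → [7, 11, 2, 4, 9, 7]
i=2: 2<11, items[2] = 11+4 = 15 → [7, 11, 15, 4, 9, 7]
i=3: 4<15, items[3] = 15+4 = 19 → [7, 11, 15, 19, 9, 7]
i=4: 9<19, items[4] = 19+4 = 23 → [7, 11, 15, 19, 23, 7]
i=5: 7<23, items[5] = 23+4 = 27 → [7, 11, 15, 19, 23, 27]
sum = 102

102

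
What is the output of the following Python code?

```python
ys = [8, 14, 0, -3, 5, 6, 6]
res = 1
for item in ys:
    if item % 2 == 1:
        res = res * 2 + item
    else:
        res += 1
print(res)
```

item=8: not odd, res = 1+1 = 2
item=14: not odd, res = 2+1 = 3
item=0: not odd, res = 3+1 = 4
item=-3: odd, res = 4*2+(-3) = 5
item=5: odd, res = 5*2+5 = 15
item=6: not odd, res = 15+1 = 16
item=6: not odd, res = 16+1 = 17

17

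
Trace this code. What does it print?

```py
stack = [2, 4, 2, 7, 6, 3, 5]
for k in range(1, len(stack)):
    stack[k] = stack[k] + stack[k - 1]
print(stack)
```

[2, 6, 8, 15, 21, 24, 29]

k=1: stack[1] = 4+2 = 6 → [2, 6, 2, 7, 6, 3, 5]
k=2: stack[2] = 2+6 = 8 → [2, 6, 8, 7, 6, 3, 5]
k=3: stack[3] = 7+8 = 15 → [2, 6, 8, 15, 6, 3, 5]
k=4: stack[4] = 6+15 = 21 → [2, 6, 8, 15, 21, 3, 5]
k=5: stack[5] = 3+21 = 24 → [2, 6, 8, 15, 21, 24, 5]
k=6: stack[6] = 5+24 = 29 → [2, 6, 8, 15, 21, 24, 29]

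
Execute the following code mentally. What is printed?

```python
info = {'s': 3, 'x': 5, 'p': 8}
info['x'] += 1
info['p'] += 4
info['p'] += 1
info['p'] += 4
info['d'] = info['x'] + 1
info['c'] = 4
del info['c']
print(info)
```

{'s': 3, 'x': 6, 'p': 17, 'd': 7}

info['x'] = 5+1 = 6 → {'s': 3, 'x': 6, 'p': 8}
info['p'] = 8+4 = 12 → {'s': 3, 'x': 6, 'p': 12}
info['p'] = 12+1 = 13 → {'s': 3, 'x': 6, 'p': 13}
info['p'] = 13+4 = 17 → {'s': 3, 'x': 6, 'p': 17}
info['d'] = info['x']+1 = 7 → {'s': 3, 'x': 6, 'p': 17, 'd': 7}
info['c'] = 4 → {'s': 3, 'x': 6, 'p': 17, 'd': 7, 'c': 4}
del 'c' → {'s': 3, 'x': 6, 'p': 17, 'd': 7}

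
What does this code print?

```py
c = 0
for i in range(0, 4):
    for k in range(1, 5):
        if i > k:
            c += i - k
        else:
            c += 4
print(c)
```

i=0,k=1: not 0>1, c = 0+4 = 4
i=0,k=2: not 0>2, c = 4+4 = 8
i=0,k=3: not 0>3, c = 8+4 = 12
i=0,k=4: not 0>4, c = 12+4 = 16
i=1,k=1: not 1>1, c = 16+4 = 20
i=1,k=2: not 1>2, c = 20+4 = 24
i=1,k=3: not 1>3, c = 24+4 = 28
i=1,k=4: not 1>4, c = 28+4 = 32
i=2,k=1: 2>1, c = 32+1 = 33
i=2,k=2: not 2>2, c = 33+4 = 37
i=2,k=3: not 2>3, c = 37+4 = 41
i=2,k=4: not 2>4, c = 41+4 = 45
i=3,k=1: 3>1, c = 45+2 = 47
i=3,k=2: 3>2, c = 47+1 = 48
i=3,k=3: not 3>3, c = 48+4 = 52
i=3,k=4: not 3>4, c = 52+4 = 56

56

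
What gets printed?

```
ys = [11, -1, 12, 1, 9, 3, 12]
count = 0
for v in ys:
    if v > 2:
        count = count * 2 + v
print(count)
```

326

v=11: >2, count = 0*2+11 = 11
v=-1: not >2
v=12: >2, count = 11*2+12 = 34
v=1: not >2
v=9: >2, count = 34*2+9 = 77
v=3: >2, count = 77*2+3 = 157
v=12: >2, count = 157*2+12 = 326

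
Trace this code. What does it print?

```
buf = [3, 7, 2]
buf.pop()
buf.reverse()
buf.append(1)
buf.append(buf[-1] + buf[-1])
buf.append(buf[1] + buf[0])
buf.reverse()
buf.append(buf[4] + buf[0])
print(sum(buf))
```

40

pop() removes 2 → [3, 7]
reverse → [7, 3]
append 1 → [7, 3, 1]
append buf[-1]+buf[-1] = 1+1 = 2 → [7, 3, 1, 2]
append buf[1]+buf[0] = 3+7 = 10 → [7, 3, 1, 2, 10]
reverse → [10, 2, 1, 3, 7]
append buf[4]+buf[0] = 7+10 = 17 → [10, 2, 1, 3, 7, 17]
sum = 40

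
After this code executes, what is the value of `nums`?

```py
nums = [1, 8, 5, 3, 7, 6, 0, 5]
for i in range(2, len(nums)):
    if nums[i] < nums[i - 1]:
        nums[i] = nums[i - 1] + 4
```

[1, 8, 12, 16, 20, 24, 28, 32]

i=2: 5<8, nums[2] = 8+4 = 12 → [1, 8, 12, 3, 7, 6, 0, 5]
i=3: 3<12, nums[3] = 12+4 = 16 → [1, 8, 12, 16, 7, 6, 0, 5]
i=4: 7<16, nums[4] = 16+4 = 20 → [1, 8, 12, 16, 20, 6, 0, 5]
i=5: 6<20, nums[5] = 20+4 = 24 → [1, 8, 12, 16, 20, 24, 0, 5]
i=6: 0<24, nums[6] = 24+4 = 28 → [1, 8, 12, 16, 20, 24, 28, 5]
i=7: 5<28, nums[7] = 28+4 = 32 → [1, 8, 12, 16, 20, 24, 28, 32]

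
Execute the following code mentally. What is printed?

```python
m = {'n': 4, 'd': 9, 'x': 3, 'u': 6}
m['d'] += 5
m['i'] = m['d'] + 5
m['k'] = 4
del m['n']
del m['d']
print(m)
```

m['d'] = 9+5 = 14 → {'n': 4, 'd': 14, 'x': 3, 'u': 6}
m['i'] = m['d']+5 = 19 → {'n': 4, 'd': 14, 'x': 3, 'u': 6, 'i': 19}
m['k'] = 4 → {'n': 4, 'd': 14, 'x': 3, 'u': 6, 'i': 19, 'k': 4}
del 'n' → {'d': 14, 'x': 3, 'u': 6, 'i': 19, 'k': 4}
del 'd' → {'x': 3, 'u': 6, 'i': 19, 'k': 4}

{'x': 3, 'u': 6, 'i': 19, 'k': 4}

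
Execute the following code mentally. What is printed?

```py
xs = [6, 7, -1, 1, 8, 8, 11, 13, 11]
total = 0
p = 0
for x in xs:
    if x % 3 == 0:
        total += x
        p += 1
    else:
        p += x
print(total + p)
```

65

x=6: %3==0, total = 0+6 = 6; p=1
x=7: not %3==0; p=8
x=-1: not %3==0; p=7
x=1: not %3==0; p=8
x=8: not %3==0; p=16
x=8: not %3==0; p=24
x=11: not %3==0; p=35
x=13: not %3==0; p=48
x=11: not %3==0; p=59
total+p = 6+59 = 65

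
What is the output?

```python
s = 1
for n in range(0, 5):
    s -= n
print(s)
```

n=0: s = 1-0 = 1
n=1: s = 1-1 = 0
n=2: s = 0-2 = -2
n=3: s = (-2)-3 = -5
n=4: s = (-5)-4 = -9

-9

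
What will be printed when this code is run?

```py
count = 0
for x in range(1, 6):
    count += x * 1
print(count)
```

x=1: count = 0+1*1 = 1
x=2: count = 1+2*1 = 3
x=3: count = 3+3*1 = 6
x=4: count = 6+4*1 = 10
x=5: count = 10+5*1 = 15

15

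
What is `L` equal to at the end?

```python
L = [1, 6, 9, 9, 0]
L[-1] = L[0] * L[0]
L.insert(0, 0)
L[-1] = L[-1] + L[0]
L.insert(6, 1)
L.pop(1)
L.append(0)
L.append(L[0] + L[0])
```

[0, 6, 9, 9, 1, 1, 0, 0]

L[-1] = L[0]*L[0] = 1*1 = 1 → [1, 6, 9, 9, 1]
insert 0 at 0 → [0, 1, 6, 9, 9, 1]
L[-1] = L[-1]+L[0] = 1+0 = 1 → [0, 1, 6, 9, 9, 1]
insert 1 at 6 → [0, 1, 6, 9, 9, 1, 1]
pop(1) removes 1 → [0, 6, 9, 9, 1, 1]
append 0 → [0, 6, 9, 9, 1, 1, 0]
append L[0]+L[0] = 0+0 = 0 → [0, 6, 9, 9, 1, 1, 0, 0]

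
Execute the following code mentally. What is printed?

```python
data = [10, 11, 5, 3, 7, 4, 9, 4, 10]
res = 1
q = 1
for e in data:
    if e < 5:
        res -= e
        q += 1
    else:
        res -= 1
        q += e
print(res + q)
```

e=10: not <5, res = 1-1 = 0; q=11
e=11: not <5, res = 0-1 = -1; q=22
e=5: not <5, res = (-1)-1 = -2; q=27
e=3: <5, res = (-2)-3 = -5; q=28
e=7: not <5, res = (-5)-1 = -6; q=35
e=4: <5, res = (-6)-4 = -10; q=36
e=9: not <5, res = (-10)-1 = -11; q=45
e=4: <5, res = (-11)-4 = -15; q=46
e=10: not <5, res = (-15)-1 = -16; q=56
res+q = (-16)+56 = 40

40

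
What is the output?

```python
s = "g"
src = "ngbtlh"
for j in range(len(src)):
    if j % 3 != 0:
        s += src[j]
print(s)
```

ggblh

j=0: skip
j=1: add 'g' → 'gg'
j=2: add 'b' → 'ggb'
j=3: skip
j=4: add 'l' → 'ggbl'
j=5: add 'h' → 'ggblh'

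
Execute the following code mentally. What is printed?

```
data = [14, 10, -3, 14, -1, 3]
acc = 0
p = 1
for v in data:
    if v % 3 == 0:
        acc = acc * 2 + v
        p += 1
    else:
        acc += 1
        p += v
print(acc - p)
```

-31

v=14: not %3==0, acc = 0+1 = 1; p=15
v=10: not %3==0, acc = 1+1 = 2; p=25
v=-3: %3==0, acc = 2*2+(-3) = 1; p=26
v=14: not %3==0, acc = 1+1 = 2; p=40
v=-1: not %3==0, acc = 2+1 = 3; p=39
v=3: %3==0, acc = 3*2+3 = 9; p=40
acc-p = 9-40 = -31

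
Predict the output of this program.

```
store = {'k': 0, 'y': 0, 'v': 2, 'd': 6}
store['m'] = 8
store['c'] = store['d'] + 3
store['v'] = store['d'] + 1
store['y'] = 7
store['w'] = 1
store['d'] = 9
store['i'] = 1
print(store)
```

store['m'] = 8 → {'k': 0, 'y': 0, 'v': 2, 'd': 6, 'm': 8}
store['c'] = store['d']+3 = 9 → {'k': 0, 'y': 0, 'v': 2, 'd': 6, 'm': 8, 'c': 9}
store['v'] = store['d']+1 = 7 → {'k': 0, 'y': 0, 'v': 7, 'd': 6, 'm': 8, 'c': 9}
store['y'] = 7 → {'k': 0, 'y': 7, 'v': 7, 'd': 6, 'm': 8, 'c': 9}
store['w'] = 1 → {'k': 0, 'y': 7, 'v': 7, 'd': 6, 'm': 8, 'c': 9, 'w': 1}
store['d'] = 9 → {'k': 0, 'y': 7, 'v': 7, 'd': 9, 'm': 8, 'c': 9, 'w': 1}
store['i'] = 1 → {'k': 0, 'y': 7, 'v': 7, 'd': 9, 'm': 8, 'c': 9, 'w': 1, 'i': 1}

{'k': 0, 'y': 7, 'v': 7, 'd': 9, 'm': 8, 'c': 9, 'w': 1, 'i': 1}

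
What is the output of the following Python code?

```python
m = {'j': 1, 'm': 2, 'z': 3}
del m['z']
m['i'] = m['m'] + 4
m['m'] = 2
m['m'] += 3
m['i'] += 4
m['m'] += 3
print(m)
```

{'j': 1, 'm': 8, 'i': 10}

del 'z' → {'j': 1, 'm': 2}
m['i'] = m['m']+4 = 6 → {'j': 1, 'm': 2, 'i': 6}
m['m'] = 2 → {'j': 1, 'm': 2, 'i': 6}
m['m'] = 2+3 = 5 → {'j': 1, 'm': 5, 'i': 6}
m['i'] = 6+4 = 10 → {'j': 1, 'm': 5, 'i': 10}
m['m'] = 5+3 = 8 → {'j': 1, 'm': 8, 'i': 10}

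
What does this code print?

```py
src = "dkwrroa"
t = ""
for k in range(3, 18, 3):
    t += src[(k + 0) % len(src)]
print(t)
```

rawok

k=3: add src[3]='r' → 'r'
k=6: add src[6]='a' → 'ra'
k=9: add src[2]='w' → 'raw'
k=12: add src[5]='o' → 'rawo'
k=15: add src[1]='k' → 'rawok'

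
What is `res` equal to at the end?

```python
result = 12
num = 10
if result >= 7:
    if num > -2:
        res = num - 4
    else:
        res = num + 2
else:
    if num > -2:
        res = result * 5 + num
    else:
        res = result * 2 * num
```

result=12, num=10
result >= 7 is True; num > -2 is True
→ res = num - 4 = 6

6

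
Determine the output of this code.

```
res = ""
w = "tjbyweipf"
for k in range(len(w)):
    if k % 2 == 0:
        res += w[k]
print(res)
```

k=0: add 't' → 't'
k=1: skip
k=2: add 'b' → 'tb'
k=3: skip
k=4: add 'w' → 'tbw'
k=5: skip
k=6: add 'i' → 'tbwi'
k=7: skip
k=8: add 'f' → 'tbwif'

tbwif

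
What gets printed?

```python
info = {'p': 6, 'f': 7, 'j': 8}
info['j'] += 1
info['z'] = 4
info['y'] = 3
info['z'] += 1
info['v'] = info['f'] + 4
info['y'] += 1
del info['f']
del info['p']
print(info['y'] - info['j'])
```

-5

info['j'] = 8+1 = 9 → {'p': 6, 'f': 7, 'j': 9}
info['z'] = 4 → {'p': 6, 'f': 7, 'j': 9, 'z': 4}
info['y'] = 3 → {'p': 6, 'f': 7, 'j': 9, 'z': 4, 'y': 3}
info['z'] = 4+1 = 5 → {'p': 6, 'f': 7, 'j': 9, 'z': 5, 'y': 3}
info['v'] = info['f']+4 = 11 → {'p': 6, 'f': 7, 'j': 9, 'z': 5, 'y': 3, 'v': 11}
info['y'] = 3+1 = 4 → {'p': 6, 'f': 7, 'j': 9, 'z': 5, 'y': 4, 'v': 11}
del 'f' → {'p': 6, 'j': 9, 'z': 5, 'y': 4, 'v': 11}
del 'p' → {'j': 9, 'z': 5, 'y': 4, 'v': 11}
info['y']-info['j'] = 4-9 = -5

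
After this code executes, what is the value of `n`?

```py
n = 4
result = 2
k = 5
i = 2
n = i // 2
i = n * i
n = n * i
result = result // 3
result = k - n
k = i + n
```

2

n = 2//2 = 1
i = 1*2 = 2
n = 1*2 = 2
result = 2//3 = 0
result = 5-2 = 3
k = 2+2 = 4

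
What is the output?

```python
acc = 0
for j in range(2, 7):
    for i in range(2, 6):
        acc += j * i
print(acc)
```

280

j=2,i=2: acc = 0+4 = 4
j=2,i=3: acc = 4+6 = 10
j=2,i=4: acc = 10+8 = 18
j=2,i=5: acc = 18+10 = 28
j=3,i=2: acc = 28+6 = 34
j=3,i=3: acc = 34+9 = 43
j=3,i=4: acc = 43+12 = 55
j=3,i=5: acc = 55+15 = 70
j=4,i=2: acc = 70+8 = 78
j=4,i=3: acc = 78+12 = 90
j=4,i=4: acc = 90+16 = 106
j=4,i=5: acc = 106+20 = 126
j=5,i=2: acc = 126+10 = 136
j=5,i=3: acc = 136+15 = 151
j=5,i=4: acc = 151+20 = 171
j=5,i=5: acc = 171+25 = 196
j=6,i=2: acc = 196+12 = 208
j=6,i=3: acc = 208+18 = 226
j=6,i=4: acc = 226+24 = 250
j=6,i=5: acc = 250+30 = 280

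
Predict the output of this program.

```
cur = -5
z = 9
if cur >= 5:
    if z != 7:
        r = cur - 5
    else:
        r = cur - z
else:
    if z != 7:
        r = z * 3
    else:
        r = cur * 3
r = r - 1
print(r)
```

26

cur=-5, z=9
cur >= 5 is False; z != 7 is True
→ r = z * 3 = 27
r = 27-1 = 26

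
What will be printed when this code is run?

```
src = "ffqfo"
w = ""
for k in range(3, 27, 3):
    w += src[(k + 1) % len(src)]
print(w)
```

oqfffoqf

k=3: add src[4]='o' → 'o'
k=6: add src[2]='q' → 'oq'
k=9: add src[0]='f' → 'oqf'
k=12: add src[3]='f' → 'oqff'
k=15: add src[1]='f' → 'oqfff'
k=18: add src[4]='o' → 'oqfffo'
k=21: add src[2]='q' → 'oqfffoq'
k=24: add src[0]='f' → 'oqfffoqf'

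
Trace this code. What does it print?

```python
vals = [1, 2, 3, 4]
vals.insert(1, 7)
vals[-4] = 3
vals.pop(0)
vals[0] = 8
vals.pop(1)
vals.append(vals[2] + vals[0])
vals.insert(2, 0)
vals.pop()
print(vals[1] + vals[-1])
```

insert 7 at 1 → [1, 7, 2, 3, 4]
vals[-4] = 3 → [1, 3, 2, 3, 4]
pop(0) removes 1 → [3, 2, 3, 4]
vals[0] = 8 → [8, 2, 3, 4]
pop(1) removes 2 → [8, 3, 4]
append vals[2]+vals[0] = 4+8 = 12 → [8, 3, 4, 12]
insert 0 at 2 → [8, 3, 0, 4, 12]
pop() removes 12 → [8, 3, 0, 4]
vals[1]+vals[-1] = 3+4 = 7

7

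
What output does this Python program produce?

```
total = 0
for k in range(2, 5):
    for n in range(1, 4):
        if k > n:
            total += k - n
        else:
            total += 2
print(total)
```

16

k=2,n=1: 2>1, total = 0+1 = 1
k=2,n=2: not 2>2, total = 1+2 = 3
k=2,n=3: not 2>3, total = 3+2 = 5
k=3,n=1: 3>1, total = 5+2 = 7
k=3,n=2: 3>2, total = 7+1 = 8
k=3,n=3: not 3>3, total = 8+2 = 10
k=4,n=1: 4>1, total = 10+3 = 13
k=4,n=2: 4>2, total = 13+2 = 15
k=4,n=3: 4>3, total = 15+1 = 16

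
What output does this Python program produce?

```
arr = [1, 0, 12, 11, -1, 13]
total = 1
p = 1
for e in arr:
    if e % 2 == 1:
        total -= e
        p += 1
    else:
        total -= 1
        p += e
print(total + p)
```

-8

e=1: odd, total = 1-1 = 0; p=2
e=0: not odd, total = 0-1 = -1; p=2
e=12: not odd, total = (-1)-1 = -2; p=14
e=11: odd, total = (-2)-11 = -13; p=15
e=-1: odd, total = (-13)-(-1) = -12; p=16
e=13: odd, total = (-12)-13 = -25; p=17
total+p = (-25)+17 = -8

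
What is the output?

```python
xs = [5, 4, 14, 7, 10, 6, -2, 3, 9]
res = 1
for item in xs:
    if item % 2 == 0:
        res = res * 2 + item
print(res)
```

item=5: not even
item=4: even, res = 1*2+4 = 6
item=14: even, res = 6*2+14 = 26
item=7: not even
item=10: even, res = 26*2+10 = 62
item=6: even, res = 62*2+6 = 130
item=-2: even, res = 130*2+(-2) = 258
item=3: not even
item=9: not even

258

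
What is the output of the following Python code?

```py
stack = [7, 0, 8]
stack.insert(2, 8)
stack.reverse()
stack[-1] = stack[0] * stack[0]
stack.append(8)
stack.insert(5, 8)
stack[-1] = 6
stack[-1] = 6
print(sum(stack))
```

94

insert 8 at 2 → [7, 0, 8, 8]
reverse → [8, 8, 0, 7]
stack[-1] = stack[0]*stack[0] = 8*8 = 64 → [8, 8, 0, 64]
append 8 → [8, 8, 0, 64, 8]
insert 8 at 5 → [8, 8, 0, 64, 8, 8]
stack[-1] = 6 → [8, 8, 0, 64, 8, 6]
stack[-1] = 6 → [8, 8, 0, 64, 8, 6]
sum = 94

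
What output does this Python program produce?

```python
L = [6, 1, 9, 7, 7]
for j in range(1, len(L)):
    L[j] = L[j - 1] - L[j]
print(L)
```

j=1: L[1] = 6-1 = 5 → [6, 5, 9, 7, 7]
j=2: L[2] = 5-9 = -4 → [6, 5, -4, 7, 7]
j=3: L[3] = (-4)-7 = -11 → [6, 5, -4, -11, 7]
j=4: L[4] = (-11)-7 = -18 → [6, 5, -4, -11, -18]

[6, 5, -4, -11, -18]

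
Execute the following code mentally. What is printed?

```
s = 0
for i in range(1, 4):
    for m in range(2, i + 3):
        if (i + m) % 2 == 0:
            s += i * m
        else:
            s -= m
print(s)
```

i=1,m=2: odd sum, s = 0-2 = -2
i=1,m=3: even sum, s = (-2)+3 = 1
i=2,m=2: even sum, s = 1+4 = 5
i=2,m=3: odd sum, s = 5-3 = 2
i=2,m=4: even sum, s = 2+8 = 10
i=3,m=2: odd sum, s = 10-2 = 8
i=3,m=3: even sum, s = 8+9 = 17
i=3,m=4: odd sum, s = 17-4 = 13
i=3,m=5: even sum, s = 13+15 = 28

28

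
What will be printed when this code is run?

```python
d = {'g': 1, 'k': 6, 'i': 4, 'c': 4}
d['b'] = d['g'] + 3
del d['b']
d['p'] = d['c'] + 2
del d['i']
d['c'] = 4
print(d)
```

d['b'] = d['g']+3 = 4 → {'g': 1, 'k': 6, 'i': 4, 'c': 4, 'b': 4}
del 'b' → {'g': 1, 'k': 6, 'i': 4, 'c': 4}
d['p'] = d['c']+2 = 6 → {'g': 1, 'k': 6, 'i': 4, 'c': 4, 'p': 6}
del 'i' → {'g': 1, 'k': 6, 'c': 4, 'p': 6}
d['c'] = 4 → {'g': 1, 'k': 6, 'c': 4, 'p': 6}

{'g': 1, 'k': 6, 'c': 4, 'p': 6}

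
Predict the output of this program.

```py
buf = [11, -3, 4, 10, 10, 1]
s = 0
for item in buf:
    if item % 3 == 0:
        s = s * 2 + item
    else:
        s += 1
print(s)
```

item=11: not %3==0, s = 0+1 = 1
item=-3: %3==0, s = 1*2+(-3) = -1
item=4: not %3==0, s = (-1)+1 = 0
item=10: not %3==0, s = 0+1 = 1
item=10: not %3==0, s = 1+1 = 2
item=1: not %3==0, s = 2+1 = 3

3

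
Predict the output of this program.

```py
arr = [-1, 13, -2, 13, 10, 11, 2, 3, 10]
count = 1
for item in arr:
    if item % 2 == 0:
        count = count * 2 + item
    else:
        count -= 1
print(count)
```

item=-1: not even, count = 1-1 = 0
item=13: not even, count = 0-1 = -1
item=-2: even, count = (-1)*2+(-2) = -4
item=13: not even, count = (-4)-1 = -5
item=10: even, count = (-5)*2+10 = 0
item=11: not even, count = 0-1 = -1
item=2: even, count = (-1)*2+2 = 0
item=3: not even, count = 0-1 = -1
item=10: even, count = (-1)*2+10 = 8

8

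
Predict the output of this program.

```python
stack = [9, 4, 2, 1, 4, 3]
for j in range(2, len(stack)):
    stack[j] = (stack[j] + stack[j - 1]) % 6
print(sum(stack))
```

21

j=2: stack[2] = (2+4)%6 = 0 → [9, 4, 0, 1, 4, 3]
j=3: stack[3] = (1+0)%6 = 1 → [9, 4, 0, 1, 4, 3]
j=4: stack[4] = (4+1)%6 = 5 → [9, 4, 0, 1, 5, 3]
j=5: stack[5] = (3+5)%6 = 2 → [9, 4, 0, 1, 5, 2]
sum = 21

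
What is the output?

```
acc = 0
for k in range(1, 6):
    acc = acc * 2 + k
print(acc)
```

k=1: acc = 0*2+1 = 1
k=2: acc = 1*2+2 = 4
k=3: acc = 4*2+3 = 11
k=4: acc = 11*2+4 = 26
k=5: acc = 26*2+5 = 57

57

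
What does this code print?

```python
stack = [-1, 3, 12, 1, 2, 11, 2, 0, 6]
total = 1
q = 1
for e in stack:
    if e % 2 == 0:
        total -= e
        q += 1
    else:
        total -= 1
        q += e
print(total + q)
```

e=-1: not even, total = 1-1 = 0; q=0
e=3: not even, total = 0-1 = -1; q=3
e=12: even, total = (-1)-12 = -13; q=4
e=1: not even, total = (-13)-1 = -14; q=5
e=2: even, total = (-14)-2 = -16; q=6
e=11: not even, total = (-16)-1 = -17; q=17
e=2: even, total = (-17)-2 = -19; q=18
e=0: even, total = (-19)-0 = -19; q=19
e=6: even, total = (-19)-6 = -25; q=20
total+q = (-25)+20 = -5

-5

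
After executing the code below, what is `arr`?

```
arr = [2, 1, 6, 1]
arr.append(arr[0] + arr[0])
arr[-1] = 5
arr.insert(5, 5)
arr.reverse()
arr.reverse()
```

append arr[0]+arr[0] = 2+2 = 4 → [2, 1, 6, 1, 4]
arr[-1] = 5 → [2, 1, 6, 1, 5]
insert 5 at 5 → [2, 1, 6, 1, 5, 5]
reverse → [5, 5, 1, 6, 1, 2]
reverse → [2, 1, 6, 1, 5, 5]

[2, 1, 6, 1, 5, 5]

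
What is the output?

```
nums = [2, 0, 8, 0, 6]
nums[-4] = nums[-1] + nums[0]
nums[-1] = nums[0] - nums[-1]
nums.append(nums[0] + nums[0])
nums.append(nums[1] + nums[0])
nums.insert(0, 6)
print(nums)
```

[6, 2, 8, 8, 0, -4, 4, 10]

nums[-4] = nums[-1]+nums[0] = 6+2 = 8 → [2, 8, 8, 0, 6]
nums[-1] = nums[0]-nums[-1] = 2-6 = -4 → [2, 8, 8, 0, -4]
append nums[0]+nums[0] = 2+2 = 4 → [2, 8, 8, 0, -4, 4]
append nums[1]+nums[0] = 8+2 = 10 → [2, 8, 8, 0, -4, 4, 10]
insert 6 at 0 → [6, 2, 8, 8, 0, -4, 4, 10]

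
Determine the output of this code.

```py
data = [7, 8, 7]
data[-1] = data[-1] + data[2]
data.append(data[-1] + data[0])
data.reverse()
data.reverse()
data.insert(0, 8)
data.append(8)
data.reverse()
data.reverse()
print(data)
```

data[-1] = data[-1]+data[2] = 7+7 = 14 → [7, 8, 14]
append data[-1]+data[0] = 14+7 = 21 → [7, 8, 14, 21]
reverse → [21, 14, 8, 7]
reverse → [7, 8, 14, 21]
insert 8 at 0 → [8, 7, 8, 14, 21]
append 8 → [8, 7, 8, 14, 21, 8]
reverse → [8, 21, 14, 8, 7, 8]
reverse → [8, 7, 8, 14, 21, 8]

[8, 7, 8, 14, 21, 8]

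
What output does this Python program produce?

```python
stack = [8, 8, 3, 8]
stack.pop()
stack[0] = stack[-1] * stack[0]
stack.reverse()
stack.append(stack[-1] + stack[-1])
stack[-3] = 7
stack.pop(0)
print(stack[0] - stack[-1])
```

pop() removes 8 → [8, 8, 3]
stack[0] = stack[-1]*stack[0] = 3*8 = 24 → [24, 8, 3]
reverse → [3, 8, 24]
append stack[-1]+stack[-1] = 24+24 = 48 → [3, 8, 24, 48]
stack[-3] = 7 → [3, 7, 24, 48]
pop(0) removes 3 → [7, 24, 48]
stack[0]-stack[-1] = 7-48 = -41

-41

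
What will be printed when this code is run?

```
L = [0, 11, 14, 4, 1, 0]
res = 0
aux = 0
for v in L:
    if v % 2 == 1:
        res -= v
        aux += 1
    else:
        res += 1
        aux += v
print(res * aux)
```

-160

v=0: not odd, res = 0+1 = 1; aux=0
v=11: odd, res = 1-11 = -10; aux=1
v=14: not odd, res = (-10)+1 = -9; aux=15
v=4: not odd, res = (-9)+1 = -8; aux=19
v=1: odd, res = (-8)-1 = -9; aux=20
v=0: not odd, res = (-9)+1 = -8; aux=20
res*aux = (-8)*20 = -160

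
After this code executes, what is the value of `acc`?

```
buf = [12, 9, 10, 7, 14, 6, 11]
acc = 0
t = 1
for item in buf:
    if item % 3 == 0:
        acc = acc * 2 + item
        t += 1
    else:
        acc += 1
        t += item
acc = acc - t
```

item=12: %3==0, acc = 0*2+12 = 12; t=2
item=9: %3==0, acc = 12*2+9 = 33; t=3
item=10: not %3==0, acc = 33+1 = 34; t=13
item=7: not %3==0, acc = 34+1 = 35; t=20
item=14: not %3==0, acc = 35+1 = 36; t=34
item=6: %3==0, acc = 36*2+6 = 78; t=35
item=11: not %3==0, acc = 78+1 = 79; t=46
acc-t = 79-46 = 33

33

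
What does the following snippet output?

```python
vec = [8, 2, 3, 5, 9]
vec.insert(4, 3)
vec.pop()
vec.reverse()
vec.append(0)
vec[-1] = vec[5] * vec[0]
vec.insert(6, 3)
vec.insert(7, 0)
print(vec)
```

insert 3 at 4 → [8, 2, 3, 5, 3, 9]
pop() removes 9 → [8, 2, 3, 5, 3]
reverse → [3, 5, 3, 2, 8]
append 0 → [3, 5, 3, 2, 8, 0]
vec[-1] = vec[5]*vec[0] = 0*3 = 0 → [3, 5, 3, 2, 8, 0]
insert 3 at 6 → [3, 5, 3, 2, 8, 0, 3]
insert 0 at 7 → [3, 5, 3, 2, 8, 0, 3, 0]

[3, 5, 3, 2, 8, 0, 3, 0]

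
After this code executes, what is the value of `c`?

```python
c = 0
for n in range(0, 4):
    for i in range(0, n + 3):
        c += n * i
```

71

n=0,i=0: c = 0+0 = 0
n=0,i=1: c = 0+0 = 0
n=0,i=2: c = 0+0 = 0
n=1,i=0: c = 0+0 = 0
n=1,i=1: c = 0+1 = 1
n=1,i=2: c = 1+2 = 3
n=1,i=3: c = 3+3 = 6
n=2,i=0: c = 6+0 = 6
n=2,i=1: c = 6+2 = 8
n=2,i=2: c = 8+4 = 12
n=2,i=3: c = 12+6 = 18
n=2,i=4: c = 18+8 = 26
n=3,i=0: c = 26+0 = 26
n=3,i=1: c = 26+3 = 29
n=3,i=2: c = 29+6 = 35
n=3,i=3: c = 35+9 = 44
n=3,i=4: c = 44+12 = 56
n=3,i=5: c = 56+15 = 71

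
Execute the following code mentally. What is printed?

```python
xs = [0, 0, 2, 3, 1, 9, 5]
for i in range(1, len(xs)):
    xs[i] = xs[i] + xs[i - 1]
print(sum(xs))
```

i=1: xs[1] = 0+0 = 0 → [0, 0, 2, 3, 1, 9, 5]
i=2: xs[2] = 2+0 = 2 → [0, 0, 2, 3, 1, 9, 5]
i=3: xs[3] = 3+2 = 5 → [0, 0, 2, 5, 1, 9, 5]
i=4: xs[4] = 1+5 = 6 → [0, 0, 2, 5, 6, 9, 5]
i=5: xs[5] = 9+6 = 15 → [0, 0, 2, 5, 6, 15, 5]
i=6: xs[6] = 5+15 = 20 → [0, 0, 2, 5, 6, 15, 20]
sum = 48

48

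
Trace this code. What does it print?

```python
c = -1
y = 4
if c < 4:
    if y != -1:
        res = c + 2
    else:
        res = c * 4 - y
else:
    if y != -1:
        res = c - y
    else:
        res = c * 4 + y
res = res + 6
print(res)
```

7

c=-1, y=4
c < 4 is True; y != -1 is True
→ res = c + 2 = 1
res = 1+6 = 7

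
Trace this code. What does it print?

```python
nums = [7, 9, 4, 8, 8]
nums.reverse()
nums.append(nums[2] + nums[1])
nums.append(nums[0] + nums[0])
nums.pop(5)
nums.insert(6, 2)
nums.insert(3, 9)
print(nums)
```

reverse → [8, 8, 4, 9, 7]
append nums[2]+nums[1] = 4+8 = 12 → [8, 8, 4, 9, 7, 12]
append nums[0]+nums[0] = 8+8 = 16 → [8, 8, 4, 9, 7, 12, 16]
pop(5) removes 12 → [8, 8, 4, 9, 7, 16]
insert 2 at 6 → [8, 8, 4, 9, 7, 16, 2]
insert 9 at 3 → [8, 8, 4, 9, 9, 7, 16, 2]

[8, 8, 4, 9, 9, 7, 16, 2]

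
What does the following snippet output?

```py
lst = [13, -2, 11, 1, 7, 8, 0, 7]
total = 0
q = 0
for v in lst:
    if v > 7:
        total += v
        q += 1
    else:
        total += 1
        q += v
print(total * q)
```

592

v=13: >7, total = 0+13 = 13; q=1
v=-2: not >7, total = 13+1 = 14; q=-1
v=11: >7, total = 14+11 = 25; q=0
v=1: not >7, total = 25+1 = 26; q=1
v=7: not >7, total = 26+1 = 27; q=8
v=8: >7, total = 27+8 = 35; q=9
v=0: not >7, total = 35+1 = 36; q=9
v=7: not >7, total = 36+1 = 37; q=16
total*q = 37*16 = 592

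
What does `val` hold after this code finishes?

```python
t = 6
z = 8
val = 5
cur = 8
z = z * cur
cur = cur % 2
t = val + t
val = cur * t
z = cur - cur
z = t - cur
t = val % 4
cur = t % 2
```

0

z = 8*8 = 64
cur = 8%2 = 0
t = 5+6 = 11
val = 0*11 = 0
z = 0-0 = 0
z = 11-0 = 11
t = 0%4 = 0
cur = 0%2 = 0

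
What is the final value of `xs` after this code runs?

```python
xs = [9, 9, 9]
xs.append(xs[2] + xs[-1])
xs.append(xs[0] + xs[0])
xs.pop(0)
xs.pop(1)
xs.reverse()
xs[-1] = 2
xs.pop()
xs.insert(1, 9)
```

append xs[2]+xs[-1] = 9+9 = 18 → [9, 9, 9, 18]
append xs[0]+xs[0] = 9+9 = 18 → [9, 9, 9, 18, 18]
pop(0) removes 9 → [9, 9, 18, 18]
pop(1) removes 9 → [9, 18, 18]
reverse → [18, 18, 9]
xs[-1] = 2 → [18, 18, 2]
pop() removes 2 → [18, 18]
insert 9 at 1 → [18, 9, 18]

[18, 9, 18]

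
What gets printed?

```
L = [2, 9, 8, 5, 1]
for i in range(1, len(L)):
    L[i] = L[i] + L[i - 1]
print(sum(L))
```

i=1: L[1] = 9+2 = 11 → [2, 11, 8, 5, 1]
i=2: L[2] = 8+11 = 19 → [2, 11, 19, 5, 1]
i=3: L[3] = 5+19 = 24 → [2, 11, 19, 24, 1]
i=4: L[4] = 1+24 = 25 → [2, 11, 19, 24, 25]
sum = 81

81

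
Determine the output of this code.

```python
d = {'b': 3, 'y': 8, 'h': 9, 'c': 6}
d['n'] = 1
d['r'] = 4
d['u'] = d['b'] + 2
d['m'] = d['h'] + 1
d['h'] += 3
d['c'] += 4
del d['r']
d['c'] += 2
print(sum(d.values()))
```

51

d['n'] = 1 → {'b': 3, 'y': 8, 'h': 9, 'c': 6, 'n': 1}
d['r'] = 4 → {'b': 3, 'y': 8, 'h': 9, 'c': 6, 'n': 1, 'r': 4}
d['u'] = d['b']+2 = 5 → {'b': 3, 'y': 8, 'h': 9, 'c': 6, 'n': 1, 'r': 4, 'u': 5}
d['m'] = d['h']+1 = 10 → {'b': 3, 'y': 8, 'h': 9, 'c': 6, 'n': 1, 'r': 4, 'u': 5, 'm': 10}
d['h'] = 9+3 = 12 → {'b': 3, 'y': 8, 'h': 12, 'c': 6, 'n': 1, 'r': 4, 'u': 5, 'm': 10}
d['c'] = 6+4 = 10 → {'b': 3, 'y': 8, 'h': 12, 'c': 10, 'n': 1, 'r': 4, 'u': 5, 'm': 10}
del 'r' → {'b': 3, 'y': 8, 'h': 12, 'c': 10, 'n': 1, 'u': 5, 'm': 10}
d['c'] = 10+2 = 12 → {'b': 3, 'y': 8, 'h': 12, 'c': 12, 'n': 1, 'u': 5, 'm': 10}
sum of values = 51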